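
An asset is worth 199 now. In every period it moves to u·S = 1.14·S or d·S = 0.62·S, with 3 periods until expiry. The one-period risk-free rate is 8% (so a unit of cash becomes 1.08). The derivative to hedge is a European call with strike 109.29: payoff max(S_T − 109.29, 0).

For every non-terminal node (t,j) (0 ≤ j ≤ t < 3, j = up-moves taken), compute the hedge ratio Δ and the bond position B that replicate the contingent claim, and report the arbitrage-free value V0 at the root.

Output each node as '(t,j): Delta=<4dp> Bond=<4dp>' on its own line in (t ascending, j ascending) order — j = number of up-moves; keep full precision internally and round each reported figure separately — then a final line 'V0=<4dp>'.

Since d<R<u, set p* = (R−d)/(u−d) = 0.8846; price each node as the discounted p*-expectation of its children.
Terminal values V(3,·): V(3,0)=0.0000, V(3,1)=0.0000, V(3,2)=51.0546, V(3,3)=185.5373
  t=2,j=0: stock 76.4956 → up 87.2050 (V=0.0000), down 47.4273 (V=0.0000). Price 0.0000; hedge Δ=0.0000, bond B=0.0000.
  t=2,j=1: stock 140.6532 → up 160.3446 (V=51.0546), down 87.2050 (V=0.0000). Price 41.8183; hedge Δ=0.6980, bond B=-56.3637.
  t=2,j=2: stock 258.6204 → up 294.8273 (V=185.5373), down 160.3446 (V=51.0546). Price 157.4260; hedge Δ=1.0000, bond B=-101.1944.
  t=1,j=0: stock 123.3800 → up 140.6532 (V=41.8183), down 76.4956 (V=0.0000). Price 34.2529; hedge Δ=0.6518, bond B=-46.1669.
  t=1,j=1: stock 226.8600 → up 258.6204 (V=157.4260), down 140.6532 (V=41.8183). Price 133.4135; hedge Δ=0.9800, bond B=-88.9090.
  t=0,j=0: stock 199.0000 → up 226.8600 (V=133.4135), down 123.3800 (V=34.2529). Price 112.9370; hedge Δ=0.9583, bond B=-77.7566.
Each (Δ,B) replicates both successor values, so the strategy is self-financing and V0 is arbitrage-free.

(0,0): Delta=0.9583 Bond=-77.7566
(1,0): Delta=0.6518 Bond=-46.1669
(1,1): Delta=0.9800 Bond=-88.9090
(2,0): Delta=0.0000 Bond=0.0000
(2,1): Delta=0.6980 Bond=-56.3637
(2,2): Delta=1.0000 Bond=-101.1944
V0=112.9370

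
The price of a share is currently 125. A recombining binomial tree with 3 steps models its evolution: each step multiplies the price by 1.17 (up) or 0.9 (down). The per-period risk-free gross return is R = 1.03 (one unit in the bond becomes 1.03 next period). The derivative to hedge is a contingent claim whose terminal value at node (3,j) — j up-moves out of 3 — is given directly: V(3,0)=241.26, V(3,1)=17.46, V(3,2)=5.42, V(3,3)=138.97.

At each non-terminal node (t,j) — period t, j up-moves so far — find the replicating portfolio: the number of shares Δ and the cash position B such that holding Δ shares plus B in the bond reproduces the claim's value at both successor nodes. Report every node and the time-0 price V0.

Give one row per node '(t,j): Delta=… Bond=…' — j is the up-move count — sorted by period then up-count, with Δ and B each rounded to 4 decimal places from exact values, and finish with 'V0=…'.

(0,0): Delta=-0.9837 Bond=175.9354
(1,0): Delta=-3.8944 Bond=508.6650
(1,1): Delta=1.4275 Bond=-171.4268
(2,0): Delta=-8.1866 Bond=958.5049
(2,1): Delta=-0.3388 Bond=55.9159
(2,2): Delta=2.8907 Bond=-426.9385
V0=52.9692

No-arbitrage ⇒ martingale measure with p* = (R−d)/(u−d) = 0.4815.
Payoff layer (t=3): V(3,0)=241.2600, V(3,1)=17.4600, V(3,2)=5.4200, V(3,3)=138.9700
(2,0): S=101.2500. Δ = (V_up−V_dn)/(S_up−S_dn) = (17.4600−241.2600)/(118.4625−91.1250) = -8.1866. V = [p*·17.4600 + (1−p*)·241.2600]/1.03 = 129.6160. B = V − Δ·S = 958.5049.
(2,1): S=131.6250. Δ = (V_up−V_dn)/(S_up−S_dn) = (5.4200−17.4600)/(154.0012−118.4625) = -0.3388. V = [p*·5.4200 + (1−p*)·17.4600]/1.03 = 11.3233. B = V − Δ·S = 55.9159.
(2,2): S=171.1125. Δ = (V_up−V_dn)/(S_up−S_dn) = (138.9700−5.4200)/(200.2016−154.0012) = 2.8907. V = [p*·138.9700 + (1−p*)·5.4200]/1.03 = 67.6911. B = V − Δ·S = -426.9385.
(1,0): S=112.5000. Δ = (V_up−V_dn)/(S_up−S_dn) = (11.3233−129.6160)/(131.6250−101.2500) = -3.8944. V = [p*·11.3233 + (1−p*)·129.6160]/1.03 = 70.5439. B = V − Δ·S = 508.6650.
(1,1): S=146.2500. Δ = (V_up−V_dn)/(S_up−S_dn) = (67.6911−11.3233)/(171.1125−131.6250) = 1.4275. V = [p*·67.6911 + (1−p*)·11.3233]/1.03 = 37.3431. B = V − Δ·S = -171.4268.
(0,0): S=125.0000. Δ = (V_up−V_dn)/(S_up−S_dn) = (37.3431−70.5439)/(146.2500−112.5000) = -0.9837. V = [p*·37.3431 + (1−p*)·70.5439]/1.03 = 52.9692. B = V − Δ·S = 175.9354.
Root portfolio cost Δ·125+B reproduces V0=52.9692.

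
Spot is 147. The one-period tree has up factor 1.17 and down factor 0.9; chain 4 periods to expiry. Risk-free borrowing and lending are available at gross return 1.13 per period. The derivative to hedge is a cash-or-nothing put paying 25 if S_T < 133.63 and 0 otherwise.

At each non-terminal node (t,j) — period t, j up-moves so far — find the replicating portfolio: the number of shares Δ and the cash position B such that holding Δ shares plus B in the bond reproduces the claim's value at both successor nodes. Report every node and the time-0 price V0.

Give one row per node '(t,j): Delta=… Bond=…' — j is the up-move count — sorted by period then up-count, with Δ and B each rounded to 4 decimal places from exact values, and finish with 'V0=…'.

Under the risk-neutral measure, an up-move has probability p* = (R−d)/(u−d) = 0.8519 and values discount at R = 1.13.
Terminal payoffs: V(4,0)=25.0000, V(4,1)=25.0000, V(4,2)=0.0000, V(4,3)=0.0000, V(4,4)=0.0000
Node (3,0) S=107.1630: V=(p*·25.0000+(1−p*)·25.0000)/1.13=22.1239; Δ=(25.0000−25.0000)/(125.3807−96.4467)=0.0000; B=V−Δ·S=22.1239
Node (3,1) S=139.3119: V=(p*·0.0000+(1−p*)·25.0000)/1.13=3.2776; Δ=(0.0000−25.0000)/(162.9949−125.3807)=-0.6646; B=V−Δ·S=95.8702
Node (3,2) S=181.1055: V=(p*·0.0000+(1−p*)·0.0000)/1.13=0.0000; Δ=(0.0000−0.0000)/(211.8934−162.9949)=0.0000; B=V−Δ·S=0.0000
Node (3,3) S=235.4371: V=(p*·0.0000+(1−p*)·0.0000)/1.13=0.0000; Δ=(0.0000−0.0000)/(275.4614−211.8934)=0.0000; B=V−Δ·S=0.0000
Node (2,0) S=119.0700: V=(p*·3.2776+(1−p*)·22.1239)/1.13=5.3714; Δ=(3.2776−22.1239)/(139.3119−107.1630)=-0.5862; B=V−Δ·S=75.1724
Node (2,1) S=154.7910: V=(p*·0.0000+(1−p*)·3.2776)/1.13=0.4297; Δ=(0.0000−3.2776)/(181.1055−139.3119)=-0.0784; B=V−Δ·S=12.5690
Node (2,2) S=201.2283: V=(p*·0.0000+(1−p*)·0.0000)/1.13=0.0000; Δ=(0.0000−0.0000)/(235.4371−181.1055)=0.0000; B=V−Δ·S=0.0000
Node (1,0) S=132.3000: V=(p*·0.4297+(1−p*)·5.3714)/1.13=1.0281; Δ=(0.4297−5.3714)/(154.7910−119.0700)=-0.1383; B=V−Δ·S=19.3306
Node (1,1) S=171.9900: V=(p*·0.0000+(1−p*)·0.4297)/1.13=0.0563; Δ=(0.0000−0.4297)/(201.2283−154.7910)=-0.0093; B=V−Δ·S=1.6479
Node (0,0) S=147.0000: V=(p*·0.0563+(1−p*)·1.0281)/1.13=0.1773; Δ=(0.0563−1.0281)/(171.9900−132.3000)=-0.0245; B=V−Δ·S=3.7766
Check: Δ(0,0)·S0 + B(0,0) = 0.1773 = V0.

(0,0): Delta=-0.0245 Bond=3.7766
(1,0): Delta=-0.1383 Bond=19.3306
(1,1): Delta=-0.0093 Bond=1.6479
(2,0): Delta=-0.5862 Bond=75.1724
(2,1): Delta=-0.0784 Bond=12.5690
(2,2): Delta=0.0000 Bond=0.0000
(3,0): Delta=0.0000 Bond=22.1239
(3,1): Delta=-0.6646 Bond=95.8702
(3,2): Delta=0.0000 Bond=0.0000
(3,3): Delta=0.0000 Bond=0.0000
V0=0.1773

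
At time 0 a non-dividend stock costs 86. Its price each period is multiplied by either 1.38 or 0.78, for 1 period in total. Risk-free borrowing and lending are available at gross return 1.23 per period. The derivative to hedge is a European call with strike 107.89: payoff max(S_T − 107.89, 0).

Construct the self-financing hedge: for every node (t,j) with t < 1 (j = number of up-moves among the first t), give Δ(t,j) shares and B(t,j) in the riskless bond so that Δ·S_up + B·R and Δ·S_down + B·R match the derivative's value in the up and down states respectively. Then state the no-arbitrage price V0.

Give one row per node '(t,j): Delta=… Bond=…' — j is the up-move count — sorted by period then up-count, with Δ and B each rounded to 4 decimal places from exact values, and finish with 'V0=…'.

(0,0): Delta=0.2091 Bond=-11.4041
V0=6.5793

The replicating-portfolio and risk-neutral prices coincide; use p* = (1.23−0.78)/(1.38−0.78) = 0.7500 for the latter.
At expiry t=1: V(1,0)=0.0000, V(1,1)=10.7900
Node (0,0) S=86.0000: V=(p*·10.7900+(1−p*)·0.0000)/1.23=6.5793; Δ=(10.7900−0.0000)/(118.6800−67.0800)=0.2091; B=V−Δ·S=-11.4041
The time-0 hedge costs 6.5793, which is the no-arbitrage price.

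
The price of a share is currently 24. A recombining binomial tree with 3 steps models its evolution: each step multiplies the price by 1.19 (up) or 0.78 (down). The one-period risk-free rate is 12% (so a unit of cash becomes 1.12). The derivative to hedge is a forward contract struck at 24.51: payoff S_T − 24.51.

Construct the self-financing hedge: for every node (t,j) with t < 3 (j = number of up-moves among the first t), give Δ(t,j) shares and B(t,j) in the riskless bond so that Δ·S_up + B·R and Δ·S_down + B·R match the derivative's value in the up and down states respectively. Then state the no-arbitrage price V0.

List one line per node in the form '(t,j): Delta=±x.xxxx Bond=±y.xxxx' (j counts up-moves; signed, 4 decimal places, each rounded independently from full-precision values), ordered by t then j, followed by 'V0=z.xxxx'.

(0,0): Delta=1.0000 Bond=-17.4457
(1,0): Delta=1.0000 Bond=-19.5392
(1,1): Delta=1.0000 Bond=-19.5392
(2,0): Delta=1.0000 Bond=-21.8839
(2,1): Delta=1.0000 Bond=-21.8839
(2,2): Delta=1.0000 Bond=-21.8839
V0=6.5543

The replicating-portfolio and risk-neutral prices coincide; use p* = (1.12−0.78)/(1.19−0.78) = 0.8293 for the latter.
Payoff layer (t=3): V(3,0)=-13.1208, V(3,1)=-7.1341, V(3,2)=1.9994, V(3,3)=15.9338
  t=2,j=0: stock 14.6016 → up 17.3759 (V=-7.1341), down 11.3892 (V=-13.1208). Price -7.2823; hedge Δ=1.0000, bond B=-21.8839.
  t=2,j=1: stock 22.2768 → up 26.5094 (V=1.9994), down 17.3759 (V=-7.1341). Price 0.3929; hedge Δ=1.0000, bond B=-21.8839.
  t=2,j=2: stock 33.9864 → up 40.4438 (V=15.9338), down 26.5094 (V=1.9994). Price 12.1025; hedge Δ=1.0000, bond B=-21.8839.
  t=1,j=0: stock 18.7200 → up 22.2768 (V=0.3929), down 14.6016 (V=-7.2823). Price -0.8192; hedge Δ=1.0000, bond B=-19.5392.
  t=1,j=1: stock 28.5600 → up 33.9864 (V=12.1025), down 22.2768 (V=0.3929). Price 9.0208; hedge Δ=1.0000, bond B=-19.5392.
  t=0,j=0: stock 24.0000 → up 28.5600 (V=9.0208), down 18.7200 (V=-0.8192). Price 6.5543; hedge Δ=1.0000, bond B=-17.4457.
Check: Δ(0,0)·S0 + B(0,0) = 6.5543 = V0.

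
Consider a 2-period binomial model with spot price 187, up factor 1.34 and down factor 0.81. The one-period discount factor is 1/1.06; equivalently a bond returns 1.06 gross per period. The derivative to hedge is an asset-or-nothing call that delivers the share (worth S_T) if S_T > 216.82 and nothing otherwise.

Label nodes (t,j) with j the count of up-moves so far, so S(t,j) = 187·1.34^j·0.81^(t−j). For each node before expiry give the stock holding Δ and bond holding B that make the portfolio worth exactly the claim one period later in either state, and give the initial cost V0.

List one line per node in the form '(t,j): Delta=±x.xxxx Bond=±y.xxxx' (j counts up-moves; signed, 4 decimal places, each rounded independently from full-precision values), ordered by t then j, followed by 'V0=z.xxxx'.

Risk-neutral probability p* = (R−d)/(u−d) = (1.06−0.81)/(1.34−0.81) = 0.4717.
Terminal payoffs: V(2,0)=0.0000, V(2,1)=0.0000, V(2,2)=335.7772
(1,0): S=151.4700. Δ = (V_up−V_dn)/(S_up−S_dn) = (0.0000−0.0000)/(202.9698−122.6907) = 0.0000. V = [p*·0.0000 + (1−p*)·0.0000]/1.06 = 0.0000. B = V − Δ·S = 0.0000.
(1,1): S=250.5800. Δ = (V_up−V_dn)/(S_up−S_dn) = (335.7772−0.0000)/(335.7772−202.9698) = 2.5283. V = [p*·335.7772 + (1−p*)·0.0000]/1.06 = 149.4203. B = V − Δ·S = -484.1216.
(0,0): S=187.0000. Δ = (V_up−V_dn)/(S_up−S_dn) = (149.4203−0.0000)/(250.5800−151.4700) = 1.5076. V = [p*·149.4203 + (1−p*)·0.0000]/1.06 = 66.4917. B = V − Δ·S = -215.4333.
Check: Δ(0,0)·S0 + B(0,0) = 66.4917 = V0.

(0,0): Delta=1.5076 Bond=-215.4333
(1,0): Delta=0.0000 Bond=0.0000
(1,1): Delta=2.5283 Bond=-484.1216
V0=66.4917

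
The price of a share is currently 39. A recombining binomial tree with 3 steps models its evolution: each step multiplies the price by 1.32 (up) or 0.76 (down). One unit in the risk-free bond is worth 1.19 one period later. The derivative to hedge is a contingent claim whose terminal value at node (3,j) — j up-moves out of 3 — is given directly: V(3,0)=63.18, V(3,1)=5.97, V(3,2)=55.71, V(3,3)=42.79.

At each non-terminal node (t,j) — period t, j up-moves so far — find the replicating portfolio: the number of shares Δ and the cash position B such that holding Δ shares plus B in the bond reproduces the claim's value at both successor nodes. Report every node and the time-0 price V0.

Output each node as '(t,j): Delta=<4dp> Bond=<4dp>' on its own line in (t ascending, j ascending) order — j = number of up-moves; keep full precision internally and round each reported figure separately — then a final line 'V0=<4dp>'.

(0,0): Delta=0.2274 Bond=17.1122
(1,0): Delta=1.2612 Bond=-10.2808
(1,1): Delta=0.0474 Bond=29.6281
(2,0): Delta=-4.5352 Bond=118.3379
(2,1): Delta=2.2702 Bond=-51.7095
(2,2): Delta=-0.3395 Bond=61.5498
V0=25.9794

No-arbitrage ⇒ martingale measure with p* = (R−d)/(u−d) = 0.7679.
At expiry t=3: V(3,0)=63.1800, V(3,1)=5.9700, V(3,2)=55.7100, V(3,3)=42.7900
Node (2,0) S=22.5264: V=(p*·5.9700+(1−p*)·63.1800)/1.19=16.1772; Δ=(5.9700−63.1800)/(29.7348−17.1201)=-4.5352; B=V−Δ·S=118.3379
Node (2,1) S=39.1248: V=(p*·55.7100+(1−p*)·5.9700)/1.19=37.1119; Δ=(55.7100−5.9700)/(51.6447−29.7348)=2.2702; B=V−Δ·S=-51.7095
Node (2,2) S=67.9536: V=(p*·42.7900+(1−p*)·55.7100)/1.19=38.4784; Δ=(42.7900−55.7100)/(89.6988−51.6447)=-0.3395; B=V−Δ·S=61.5498
Node (1,0) S=29.6400: V=(p*·37.1119+(1−p*)·16.1772)/1.19=27.1026; Δ=(37.1119−16.1772)/(39.1248−22.5264)=1.2612; B=V−Δ·S=-10.2808
Node (1,1) S=51.4800: V=(p*·38.4784+(1−p*)·37.1119)/1.19=32.0682; Δ=(38.4784−37.1119)/(67.9536−39.1248)=0.0474; B=V−Δ·S=29.6281
Node (0,0) S=39.0000: V=(p*·32.0682+(1−p*)·27.1026)/1.19=25.9794; Δ=(32.0682−27.1026)/(51.4800−29.6400)=0.2274; B=V−Δ·S=17.1122
Check: Δ(0,0)·S0 + B(0,0) = 25.9794 = V0.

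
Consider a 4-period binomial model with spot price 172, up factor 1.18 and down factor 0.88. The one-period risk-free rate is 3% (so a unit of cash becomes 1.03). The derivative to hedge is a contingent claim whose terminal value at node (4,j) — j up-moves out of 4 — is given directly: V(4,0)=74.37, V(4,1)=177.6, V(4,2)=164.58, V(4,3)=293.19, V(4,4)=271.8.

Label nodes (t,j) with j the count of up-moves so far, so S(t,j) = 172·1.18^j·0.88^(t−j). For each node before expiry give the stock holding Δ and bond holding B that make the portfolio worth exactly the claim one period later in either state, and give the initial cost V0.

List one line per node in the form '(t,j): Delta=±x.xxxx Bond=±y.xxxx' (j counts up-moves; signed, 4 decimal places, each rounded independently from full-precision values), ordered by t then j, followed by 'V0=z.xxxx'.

(0,0): Delta=0.9502 Bond=15.1980
(1,0): Delta=1.0680 Bond=-2.1803
(1,1): Delta=0.8623 Bond=33.4882
(2,0): Delta=1.0959 Bond=-5.9600
(2,1): Delta=1.0472 Bond=1.4686
(2,2): Delta=0.7244 Bond=67.5172
(3,0): Delta=2.9357 Bond=-221.7845
(3,1): Delta=-0.2761 Bond=209.5068
(3,2): Delta=2.0341 Bond=-206.4816
(3,3): Delta=-0.2523 Bond=345.5670
V0=178.6309

The replicating-portfolio and risk-neutral prices coincide; use p* = (1.03−0.88)/(1.18−0.88) = 0.5000 for the latter.
Terminal values V(4,·): V(4,0)=74.3700, V(4,1)=177.6000, V(4,2)=164.5800, V(4,3)=293.1900, V(4,4)=271.8000
  t=3,j=0: stock 117.2132 → up 138.3116 (V=177.6000), down 103.1476 (V=74.3700). Price 122.3155; hedge Δ=2.9357, bond B=-221.7845.
  t=3,j=1: stock 157.1722 → up 185.4632 (V=164.5800), down 138.3116 (V=177.6000). Price 166.1068; hedge Δ=-0.2761, bond B=209.5068.
  t=3,j=2: stock 210.7537 → up 248.6893 (V=293.1900), down 185.4632 (V=164.5800). Price 222.2184; hedge Δ=2.0341, bond B=-206.4816.
  t=3,j=3: stock 282.6015 → up 333.4698 (V=271.8000), down 248.6893 (V=293.1900). Price 274.2670; hedge Δ=-0.2523, bond B=345.5670.
  t=2,j=0: stock 133.1968 → up 157.1722 (V=166.1068), down 117.2132 (V=122.3155). Price 140.0108; hedge Δ=1.0959, bond B=-5.9600.
  t=2,j=1: stock 178.6048 → up 210.7537 (V=222.2184), down 157.1722 (V=166.1068). Price 188.5074; hedge Δ=1.0472, bond B=1.4686.
  t=2,j=2: stock 239.4928 → up 282.6015 (V=274.2670), down 210.7537 (V=222.2184). Price 241.0123; hedge Δ=0.7244, bond B=67.5172.
  t=1,j=0: stock 151.3600 → up 178.6048 (V=188.5074), down 133.1968 (V=140.0108). Price 159.4749; hedge Δ=1.0680, bond B=-2.1803.
  t=1,j=1: stock 202.9600 → up 239.4928 (V=241.0123), down 178.6048 (V=188.5074). Price 208.5047; hedge Δ=0.8623, bond B=33.4882.
  t=0,j=0: stock 172.0000 → up 202.9600 (V=208.5047), down 151.3600 (V=159.4749). Price 178.6309; hedge Δ=0.9502, bond B=15.1980.
Root portfolio cost Δ·172+B reproduces V0=178.6309.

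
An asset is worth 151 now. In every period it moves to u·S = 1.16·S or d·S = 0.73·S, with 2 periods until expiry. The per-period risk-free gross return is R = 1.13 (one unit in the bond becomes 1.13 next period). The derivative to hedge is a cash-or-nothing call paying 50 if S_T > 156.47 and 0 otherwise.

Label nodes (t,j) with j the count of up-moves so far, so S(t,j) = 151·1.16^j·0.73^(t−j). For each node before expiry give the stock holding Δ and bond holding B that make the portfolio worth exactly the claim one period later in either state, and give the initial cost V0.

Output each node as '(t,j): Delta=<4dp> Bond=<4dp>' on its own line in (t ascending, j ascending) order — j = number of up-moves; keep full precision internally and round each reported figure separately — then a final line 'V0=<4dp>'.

Since d<R<u, set p* = (R−d)/(u−d) = 0.9302; price each node as the discounted p*-expectation of its children.
Terminal payoffs: V(2,0)=0.0000, V(2,1)=0.0000, V(2,2)=50.0000
  t=1,j=0: stock 110.2300 → up 127.8668 (V=0.0000), down 80.4679 (V=0.0000). Price 0.0000; hedge Δ=0.0000, bond B=0.0000.
  t=1,j=1: stock 175.1600 → up 203.1856 (V=50.0000), down 127.8668 (V=0.0000). Price 41.1607; hedge Δ=0.6638, bond B=-75.1183.
  t=0,j=0: stock 151.0000 → up 175.1600 (V=41.1607), down 110.2300 (V=0.0000). Price 33.8841; hedge Δ=0.6339, bond B=-61.8385.
Self-financing check: at every node Δ·S+B equals the discounted successor values.

(0,0): Delta=0.6339 Bond=-61.8385
(1,0): Delta=0.0000 Bond=0.0000
(1,1): Delta=0.6638 Bond=-75.1183
V0=33.8841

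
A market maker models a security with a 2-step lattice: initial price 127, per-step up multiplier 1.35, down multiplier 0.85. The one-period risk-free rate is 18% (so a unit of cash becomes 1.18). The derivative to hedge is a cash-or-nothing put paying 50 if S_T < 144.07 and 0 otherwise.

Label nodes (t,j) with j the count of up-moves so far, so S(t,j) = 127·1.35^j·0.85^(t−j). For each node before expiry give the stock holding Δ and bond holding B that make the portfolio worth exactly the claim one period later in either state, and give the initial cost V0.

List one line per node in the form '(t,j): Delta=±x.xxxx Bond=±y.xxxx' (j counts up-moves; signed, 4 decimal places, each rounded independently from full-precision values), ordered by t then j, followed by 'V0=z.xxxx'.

(0,0): Delta=-0.2269 Bond=32.9647
(1,0): Delta=-0.9264 Bond=114.4068
(1,1): Delta=0.0000 Bond=0.0000
V0=4.1511

No-arbitrage ⇒ martingale measure with p* = (R−d)/(u−d) = 0.6600.
Terminal values V(2,·): V(2,0)=50.0000, V(2,1)=0.0000, V(2,2)=0.0000
(1,0): S=107.9500. Δ = (V_up−V_dn)/(S_up−S_dn) = (0.0000−50.0000)/(145.7325−91.7575) = -0.9264. V = [p*·0.0000 + (1−p*)·50.0000]/1.18 = 14.4068. B = V − Δ·S = 114.4068.
(1,1): S=171.4500. Δ = (V_up−V_dn)/(S_up−S_dn) = (0.0000−0.0000)/(231.4575−145.7325) = 0.0000. V = [p*·0.0000 + (1−p*)·0.0000]/1.18 = 0.0000. B = V − Δ·S = 0.0000.
(0,0): S=127.0000. Δ = (V_up−V_dn)/(S_up−S_dn) = (0.0000−14.4068)/(171.4500−107.9500) = -0.2269. V = [p*·0.0000 + (1−p*)·14.4068]/1.18 = 4.1511. B = V − Δ·S = 32.9647.
Check: Δ(0,0)·S0 + B(0,0) = 4.1511 = V0.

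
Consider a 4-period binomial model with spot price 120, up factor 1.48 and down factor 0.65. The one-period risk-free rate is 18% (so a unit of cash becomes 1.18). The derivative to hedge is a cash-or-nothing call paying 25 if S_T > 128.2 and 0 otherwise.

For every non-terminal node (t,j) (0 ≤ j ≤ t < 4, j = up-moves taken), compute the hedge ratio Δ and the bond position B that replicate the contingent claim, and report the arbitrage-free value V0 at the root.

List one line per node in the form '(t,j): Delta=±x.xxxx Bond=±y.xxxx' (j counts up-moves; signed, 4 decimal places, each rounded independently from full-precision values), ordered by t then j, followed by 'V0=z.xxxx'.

(0,0): Delta=0.0675 Bond=-1.1074
(1,0): Delta=0.1131 Bond=-4.8588
(1,1): Delta=0.0562 Bond=0.7038
(2,0): Delta=0.0000 Bond=0.0000
(2,1): Delta=0.1412 Bond=-8.9786
(2,2): Delta=0.0351 Bond=6.3828
(3,0): Delta=0.0000 Bond=0.0000
(3,1): Delta=0.0000 Bond=0.0000
(3,2): Delta=0.1763 Bond=-16.5918
(3,3): Delta=0.0000 Bond=21.1864
V0=6.9980

No-arbitrage ⇒ martingale measure with p* = (R−d)/(u−d) = 0.6386.
At expiry t=4: V(4,0)=0.0000, V(4,1)=0.0000, V(4,2)=0.0000, V(4,3)=25.0000, V(4,4)=25.0000
(3,0): S=32.9550. Δ = (V_up−V_dn)/(S_up−S_dn) = (0.0000−0.0000)/(48.7734−21.4207) = 0.0000. V = [p*·0.0000 + (1−p*)·0.0000]/1.18 = 0.0000. B = V − Δ·S = 0.0000.
(3,1): S=75.0360. Δ = (V_up−V_dn)/(S_up−S_dn) = (0.0000−0.0000)/(111.0533−48.7734) = 0.0000. V = [p*·0.0000 + (1−p*)·0.0000]/1.18 = 0.0000. B = V − Δ·S = 0.0000.
(3,2): S=170.8512. Δ = (V_up−V_dn)/(S_up−S_dn) = (25.0000−0.0000)/(252.8598−111.0533) = 0.1763. V = [p*·25.0000 + (1−p*)·0.0000]/1.18 = 13.5287. B = V − Δ·S = -16.5918.
(3,3): S=389.0150. Δ = (V_up−V_dn)/(S_up−S_dn) = (25.0000−25.0000)/(575.7423−252.8598) = 0.0000. V = [p*·25.0000 + (1−p*)·25.0000]/1.18 = 21.1864. B = V − Δ·S = 21.1864.
(2,0): S=50.7000. Δ = (V_up−V_dn)/(S_up−S_dn) = (0.0000−0.0000)/(75.0360−32.9550) = 0.0000. V = [p*·0.0000 + (1−p*)·0.0000]/1.18 = 0.0000. B = V − Δ·S = 0.0000.
(2,1): S=115.4400. Δ = (V_up−V_dn)/(S_up−S_dn) = (13.5287−0.0000)/(170.8512−75.0360) = 0.1412. V = [p*·13.5287 + (1−p*)·0.0000]/1.18 = 7.3210. B = V − Δ·S = -8.9786.
(2,2): S=262.8480. Δ = (V_up−V_dn)/(S_up−S_dn) = (21.1864−13.5287)/(389.0150−170.8512) = 0.0351. V = [p*·21.1864 + (1−p*)·13.5287]/1.18 = 15.6090. B = V − Δ·S = 6.3828.
(1,0): S=78.0000. Δ = (V_up−V_dn)/(S_up−S_dn) = (7.3210−0.0000)/(115.4400−50.7000) = 0.1131. V = [p*·7.3210 + (1−p*)·0.0000]/1.18 = 3.9618. B = V − Δ·S = -4.8588.
(1,1): S=177.6000. Δ = (V_up−V_dn)/(S_up−S_dn) = (15.6090−7.3210)/(262.8480−115.4400) = 0.0562. V = [p*·15.6090 + (1−p*)·7.3210]/1.18 = 10.6893. B = V − Δ·S = 0.7038.
(0,0): S=120.0000. Δ = (V_up−V_dn)/(S_up−S_dn) = (10.6893−3.9618)/(177.6000−78.0000) = 0.0675. V = [p*·10.6893 + (1−p*)·3.9618]/1.18 = 6.9980. B = V − Δ·S = -1.1074.
The time-0 hedge costs 6.9980, which is the no-arbitrage price.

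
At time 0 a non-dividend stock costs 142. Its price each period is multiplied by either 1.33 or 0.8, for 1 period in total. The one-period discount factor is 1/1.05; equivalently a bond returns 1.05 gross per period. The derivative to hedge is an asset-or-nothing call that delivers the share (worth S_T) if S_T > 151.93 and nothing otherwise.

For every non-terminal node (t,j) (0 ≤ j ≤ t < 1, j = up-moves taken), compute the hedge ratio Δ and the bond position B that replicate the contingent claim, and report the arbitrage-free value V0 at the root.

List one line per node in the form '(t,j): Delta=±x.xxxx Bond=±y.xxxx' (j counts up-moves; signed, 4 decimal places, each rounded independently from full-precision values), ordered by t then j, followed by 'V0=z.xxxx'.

No-arbitrage ⇒ martingale measure with p* = (R−d)/(u−d) = 0.4717.
At expiry t=1: V(1,0)=0.0000, V(1,1)=188.8600
Node (0,0) S=142.0000: V=(p*·188.8600+(1−p*)·0.0000)/1.05=84.8428; Δ=(188.8600−0.0000)/(188.8600−113.6000)=2.5094; B=V−Δ·S=-271.4969
Self-financing check: at every node Δ·S+B equals the discounted successor values.

(0,0): Delta=2.5094 Bond=-271.4969
V0=84.8428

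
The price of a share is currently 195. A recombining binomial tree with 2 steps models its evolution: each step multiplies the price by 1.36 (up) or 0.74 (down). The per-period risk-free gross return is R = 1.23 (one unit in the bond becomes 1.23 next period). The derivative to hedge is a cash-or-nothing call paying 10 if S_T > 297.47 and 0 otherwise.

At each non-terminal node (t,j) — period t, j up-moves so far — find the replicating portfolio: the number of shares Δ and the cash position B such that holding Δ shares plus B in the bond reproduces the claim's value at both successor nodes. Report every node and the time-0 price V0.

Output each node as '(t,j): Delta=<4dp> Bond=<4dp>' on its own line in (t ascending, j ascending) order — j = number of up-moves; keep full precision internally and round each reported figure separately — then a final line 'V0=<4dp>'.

No-arbitrage ⇒ martingale measure with p* = (R−d)/(u−d) = 0.7903.
Terminal payoffs: V(2,0)=0.0000, V(2,1)=0.0000, V(2,2)=10.0000
  t=1,j=0: stock 144.3000 → up 196.2480 (V=0.0000), down 106.7820 (V=0.0000). Price 0.0000; hedge Δ=0.0000, bond B=0.0000.
  t=1,j=1: stock 265.2000 → up 360.6720 (V=10.0000), down 196.2480 (V=0.0000). Price 6.4254; hedge Δ=0.0608, bond B=-9.7036.
  t=0,j=0: stock 195.0000 → up 265.2000 (V=6.4254), down 144.3000 (V=0.0000). Price 4.1286; hedge Δ=0.0531, bond B=-6.2350.
Root portfolio cost Δ·195+B reproduces V0=4.1286.

(0,0): Delta=0.0531 Bond=-6.2350
(1,0): Delta=0.0000 Bond=0.0000
(1,1): Delta=0.0608 Bond=-9.7036
V0=4.1286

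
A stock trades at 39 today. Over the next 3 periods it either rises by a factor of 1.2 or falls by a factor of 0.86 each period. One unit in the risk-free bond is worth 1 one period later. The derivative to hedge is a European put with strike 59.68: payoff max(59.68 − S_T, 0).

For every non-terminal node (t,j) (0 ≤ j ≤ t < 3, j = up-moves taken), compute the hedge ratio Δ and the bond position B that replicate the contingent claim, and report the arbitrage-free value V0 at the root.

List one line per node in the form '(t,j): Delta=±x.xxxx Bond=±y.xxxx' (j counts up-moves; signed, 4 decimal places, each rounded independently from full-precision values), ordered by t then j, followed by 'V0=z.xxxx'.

Under the risk-neutral measure, an up-move has probability p* = (R−d)/(u−d) = 0.4118 and values discount at R = 1.
Terminal values V(3,·): V(3,0)=34.8738, V(3,1)=25.0667, V(3,2)=11.3824, V(3,3)=0.0000
  t=2,j=0: stock 28.8444 → up 34.6133 (V=25.0667), down 24.8062 (V=34.8738). Price 30.8356; hedge Δ=-1.0000, bond B=59.6800.
  t=2,j=1: stock 40.2480 → up 48.2976 (V=11.3824), down 34.6133 (V=25.0667). Price 19.4320; hedge Δ=-1.0000, bond B=59.6800.
  t=2,j=2: stock 56.1600 → up 67.3920 (V=0.0000), down 48.2976 (V=11.3824). Price 6.6955; hedge Δ=-0.5961, bond B=40.1732.
  t=1,j=0: stock 33.5400 → up 40.2480 (V=19.4320), down 28.8444 (V=30.8356). Price 26.1400; hedge Δ=-1.0000, bond B=59.6800.
  t=1,j=1: stock 46.8000 → up 56.1600 (V=6.6955), down 40.2480 (V=19.4320). Price 14.1876; hedge Δ=-0.8004, bond B=51.6478.
  t=0,j=0: stock 39.0000 → up 46.8000 (V=14.1876), down 33.5400 (V=26.1400). Price 21.2184; hedge Δ=-0.9014, bond B=56.3726.
Root portfolio cost Δ·39+B reproduces V0=21.2184.

(0,0): Delta=-0.9014 Bond=56.3726
(1,0): Delta=-1.0000 Bond=59.6800
(1,1): Delta=-0.8004 Bond=51.6478
(2,0): Delta=-1.0000 Bond=59.6800
(2,1): Delta=-1.0000 Bond=59.6800
(2,2): Delta=-0.5961 Bond=40.1732
V0=21.2184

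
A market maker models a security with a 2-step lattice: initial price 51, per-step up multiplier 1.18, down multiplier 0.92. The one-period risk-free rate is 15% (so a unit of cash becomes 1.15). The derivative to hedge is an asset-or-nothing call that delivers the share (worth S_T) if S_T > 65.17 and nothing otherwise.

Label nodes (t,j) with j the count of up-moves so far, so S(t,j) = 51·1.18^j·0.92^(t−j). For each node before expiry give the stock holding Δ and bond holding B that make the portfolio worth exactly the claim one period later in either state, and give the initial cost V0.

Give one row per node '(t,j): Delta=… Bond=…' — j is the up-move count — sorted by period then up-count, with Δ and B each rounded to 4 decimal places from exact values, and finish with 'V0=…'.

No-arbitrage ⇒ martingale measure with p* = (R−d)/(u−d) = 0.8846.
Payoff layer (t=2): V(2,0)=0.0000, V(2,1)=0.0000, V(2,2)=71.0124
(1,0): S=46.9200. Δ = (V_up−V_dn)/(S_up−S_dn) = (0.0000−0.0000)/(55.3656−43.1664) = 0.0000. V = [p*·0.0000 + (1−p*)·0.0000]/1.15 = 0.0000. B = V − Δ·S = 0.0000.
(1,1): S=60.1800. Δ = (V_up−V_dn)/(S_up−S_dn) = (71.0124−0.0000)/(71.0124−55.3656) = 4.5385. V = [p*·71.0124 + (1−p*)·0.0000]/1.15 = 54.6249. B = V − Δ·S = -218.4997.
(0,0): S=51.0000. Δ = (V_up−V_dn)/(S_up−S_dn) = (54.6249−0.0000)/(60.1800−46.9200) = 4.1195. V = [p*·54.6249 + (1−p*)·0.0000]/1.15 = 42.0192. B = V − Δ·S = -168.0767.
Each (Δ,B) replicates both successor values, so the strategy is self-financing and V0 is arbitrage-free.

(0,0): Delta=4.1195 Bond=-168.0767
(1,0): Delta=0.0000 Bond=0.0000
(1,1): Delta=4.5385 Bond=-218.4997
V0=42.0192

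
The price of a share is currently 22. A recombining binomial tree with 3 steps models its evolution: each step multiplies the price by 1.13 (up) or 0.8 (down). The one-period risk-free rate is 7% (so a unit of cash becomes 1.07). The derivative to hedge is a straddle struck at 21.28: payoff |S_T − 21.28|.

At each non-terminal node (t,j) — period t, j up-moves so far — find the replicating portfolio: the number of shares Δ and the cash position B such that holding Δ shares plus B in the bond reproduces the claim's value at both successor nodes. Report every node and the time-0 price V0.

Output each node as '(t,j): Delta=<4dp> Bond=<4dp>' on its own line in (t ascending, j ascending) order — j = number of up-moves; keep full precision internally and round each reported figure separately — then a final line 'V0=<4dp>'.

(0,0): Delta=0.5786 Bond=-7.2913
(1,0): Delta=-0.6858 Bond=14.4516
(1,1): Delta=0.7776 Bond=-12.7469
(2,0): Delta=-1.0000 Bond=19.8879
(2,1): Delta=-0.6363 Bond=14.4800
(2,2): Delta=1.0000 Bond=-19.8879
V0=5.4388

Risk-neutral probability p* = (R−d)/(u−d) = (1.07−0.8)/(1.13−0.8) = 0.8182.
Payoff layer (t=3): V(3,0)=10.0160, V(3,1)=5.3696, V(3,2)=1.1934, V(3,3)=10.4637
  t=2,j=0: stock 14.0800 → up 15.9104 (V=5.3696), down 11.2640 (V=10.0160). Price 5.8079; hedge Δ=-1.0000, bond B=19.8879.
  t=2,j=1: stock 19.8880 → up 22.4734 (V=1.1934), down 15.9104 (V=5.3696). Price 1.8250; hedge Δ=-0.6363, bond B=14.4800.
  t=2,j=2: stock 28.0918 → up 31.7437 (V=10.4637), down 22.4734 (V=1.1934). Price 8.2039; hedge Δ=1.0000, bond B=-19.8879.
  t=1,j=0: stock 17.6000 → up 19.8880 (V=1.8250), down 14.0800 (V=5.8079). Price 2.3824; hedge Δ=-0.6858, bond B=14.4516.
  t=1,j=1: stock 24.8600 → up 28.0918 (V=8.2039), down 19.8880 (V=1.8250). Price 6.5833; hedge Δ=0.7776, bond B=-12.7469.
  t=0,j=0: stock 22.0000 → up 24.8600 (V=6.5833), down 17.6000 (V=2.3824). Price 5.4388; hedge Δ=0.5786, bond B=-7.2913.
Self-financing check: at every node Δ·S+B equals the discounted successor values.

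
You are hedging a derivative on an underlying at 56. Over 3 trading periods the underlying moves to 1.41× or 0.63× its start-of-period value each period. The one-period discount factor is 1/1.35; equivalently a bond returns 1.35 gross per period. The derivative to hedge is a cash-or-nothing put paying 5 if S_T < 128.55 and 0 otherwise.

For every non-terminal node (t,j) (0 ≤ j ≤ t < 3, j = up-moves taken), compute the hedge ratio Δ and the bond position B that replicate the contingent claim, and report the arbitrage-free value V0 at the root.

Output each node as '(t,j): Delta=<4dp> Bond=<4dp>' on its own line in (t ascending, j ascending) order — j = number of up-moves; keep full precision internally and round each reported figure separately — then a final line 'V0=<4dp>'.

Since d<R<u, set p* = (R−d)/(u−d) = 0.9231; price each node as the discounted p*-expectation of its children.
Terminal payoffs: V(3,0)=5.0000, V(3,1)=5.0000, V(3,2)=5.0000, V(3,3)=0.0000
Node (2,0) S=22.2264: V=(p*·5.0000+(1−p*)·5.0000)/1.35=3.7037; Δ=(5.0000−5.0000)/(31.3392−14.0026)=0.0000; B=V−Δ·S=3.7037
Node (2,1) S=49.7448: V=(p*·5.0000+(1−p*)·5.0000)/1.35=3.7037; Δ=(5.0000−5.0000)/(70.1402−31.3392)=0.0000; B=V−Δ·S=3.7037
Node (2,2) S=111.3336: V=(p*·0.0000+(1−p*)·5.0000)/1.35=0.2849; Δ=(0.0000−5.0000)/(156.9804−70.1402)=-0.0576; B=V−Δ·S=6.6952
Node (1,0) S=35.2800: V=(p*·3.7037+(1−p*)·3.7037)/1.35=2.7435; Δ=(3.7037−3.7037)/(49.7448−22.2264)=0.0000; B=V−Δ·S=2.7435
Node (1,1) S=78.9600: V=(p*·0.2849+(1−p*)·3.7037)/1.35=0.4058; Δ=(0.2849−3.7037)/(111.3336−49.7448)=-0.0555; B=V−Δ·S=4.7889
Node (0,0) S=56.0000: V=(p*·0.4058+(1−p*)·2.7435)/1.35=0.4338; Δ=(0.4058−2.7435)/(78.9600−35.2800)=-0.0535; B=V−Δ·S=3.4308
Each (Δ,B) replicates both successor values, so the strategy is self-financing and V0 is arbitrage-free.

(0,0): Delta=-0.0535 Bond=3.4308
(1,0): Delta=0.0000 Bond=2.7435
(1,1): Delta=-0.0555 Bond=4.7889
(2,0): Delta=0.0000 Bond=3.7037
(2,1): Delta=0.0000 Bond=3.7037
(2,2): Delta=-0.0576 Bond=6.6952
V0=0.4338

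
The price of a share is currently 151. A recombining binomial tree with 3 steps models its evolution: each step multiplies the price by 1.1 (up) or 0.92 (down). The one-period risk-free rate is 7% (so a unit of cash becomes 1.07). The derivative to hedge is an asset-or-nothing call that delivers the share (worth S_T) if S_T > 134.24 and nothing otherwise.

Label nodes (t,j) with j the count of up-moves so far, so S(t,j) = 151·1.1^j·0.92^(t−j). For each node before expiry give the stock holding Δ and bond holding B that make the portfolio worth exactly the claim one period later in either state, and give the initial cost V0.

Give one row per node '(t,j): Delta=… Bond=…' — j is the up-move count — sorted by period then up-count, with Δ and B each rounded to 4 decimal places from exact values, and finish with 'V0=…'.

Since d<R<u, set p* = (R−d)/(u−d) = 0.8333; price each node as the discounted p*-expectation of its children.
Payoff layer (t=3): V(3,0)=0.0000, V(3,1)=140.5870, V(3,2)=168.0932, V(3,3)=200.9810
(2,0): S=127.8064. Δ = (V_up−V_dn)/(S_up−S_dn) = (140.5870−0.0000)/(140.5870−117.5819) = 6.1111. V = [p*·140.5870 + (1−p*)·0.0000]/1.07 = 109.4915. B = V − Δ·S = -671.5476.
(2,1): S=152.8120. Δ = (V_up−V_dn)/(S_up−S_dn) = (168.0932−140.5870)/(168.0932−140.5870) = 1.0000. V = [p*·168.0932 + (1−p*)·140.5870]/1.07 = 152.8120. B = V − Δ·S = 0.0000.
(2,2): S=182.7100. Δ = (V_up−V_dn)/(S_up−S_dn) = (200.9810−168.0932)/(200.9810−168.0932) = 1.0000. V = [p*·200.9810 + (1−p*)·168.0932]/1.07 = 182.7100. B = V − Δ·S = 0.0000.
(1,0): S=138.9200. Δ = (V_up−V_dn)/(S_up−S_dn) = (152.8120−109.4915)/(152.8120−127.8064) = 1.7324. V = [p*·152.8120 + (1−p*)·109.4915]/1.07 = 136.0672. B = V − Δ·S = -104.6024.
(1,1): S=166.1000. Δ = (V_up−V_dn)/(S_up−S_dn) = (182.7100−152.8120)/(182.7100−152.8120) = 1.0000. V = [p*·182.7100 + (1−p*)·152.8120]/1.07 = 166.1000. B = V − Δ·S = 0.0000.
(0,0): S=151.0000. Δ = (V_up−V_dn)/(S_up−S_dn) = (166.1000−136.0672)/(166.1000−138.9200) = 1.1050. V = [p*·166.1000 + (1−p*)·136.0672]/1.07 = 150.5556. B = V − Δ·S = -16.2932.
Each (Δ,B) replicates both successor values, so the strategy is self-financing and V0 is arbitrage-free.

(0,0): Delta=1.1050 Bond=-16.2932
(1,0): Delta=1.7324 Bond=-104.6024
(1,1): Delta=1.0000 Bond=0.0000
(2,0): Delta=6.1111 Bond=-671.5476
(2,1): Delta=1.0000 Bond=0.0000
(2,2): Delta=1.0000 Bond=0.0000
V0=150.5556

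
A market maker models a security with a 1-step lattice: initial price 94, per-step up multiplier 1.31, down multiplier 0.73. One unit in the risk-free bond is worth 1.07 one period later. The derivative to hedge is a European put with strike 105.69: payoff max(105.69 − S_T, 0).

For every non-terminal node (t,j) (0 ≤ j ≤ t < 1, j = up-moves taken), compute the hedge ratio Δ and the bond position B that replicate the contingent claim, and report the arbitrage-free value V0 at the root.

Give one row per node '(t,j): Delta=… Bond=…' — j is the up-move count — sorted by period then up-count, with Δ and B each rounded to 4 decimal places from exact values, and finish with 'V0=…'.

(0,0): Delta=-0.6799 Bond=78.2496
V0=14.3358

No-arbitrage ⇒ martingale measure with p* = (R−d)/(u−d) = 0.5862.
Payoff layer (t=1): V(1,0)=37.0700, V(1,1)=0.0000
  t=0,j=0: stock 94.0000 → up 123.1400 (V=0.0000), down 68.6200 (V=37.0700). Price 14.3358; hedge Δ=-0.6799, bond B=78.2496.
Each (Δ,B) replicates both successor values, so the strategy is self-financing and V0 is arbitrage-free.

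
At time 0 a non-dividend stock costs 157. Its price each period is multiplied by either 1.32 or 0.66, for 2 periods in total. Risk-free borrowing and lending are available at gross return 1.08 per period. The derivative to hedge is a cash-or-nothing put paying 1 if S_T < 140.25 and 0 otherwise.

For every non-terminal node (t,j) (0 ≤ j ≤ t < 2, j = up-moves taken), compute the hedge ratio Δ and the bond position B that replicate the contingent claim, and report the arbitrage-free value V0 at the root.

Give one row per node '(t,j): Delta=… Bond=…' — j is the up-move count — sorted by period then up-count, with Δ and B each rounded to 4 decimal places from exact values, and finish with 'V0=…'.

(0,0): Delta=-0.0057 Bond=1.4029
(1,0): Delta=0.0000 Bond=0.9259
(1,1): Delta=-0.0073 Bond=1.8519
V0=0.5102

No-arbitrage ⇒ martingale measure with p* = (R−d)/(u−d) = 0.6364.
Payoff layer (t=2): V(2,0)=1.0000, V(2,1)=1.0000, V(2,2)=0.0000
Node (1,0) S=103.6200: V=(p*·1.0000+(1−p*)·1.0000)/1.08=0.9259; Δ=(1.0000−1.0000)/(136.7784−68.3892)=0.0000; B=V−Δ·S=0.9259
Node (1,1) S=207.2400: V=(p*·0.0000+(1−p*)·1.0000)/1.08=0.3367; Δ=(0.0000−1.0000)/(273.5568−136.7784)=-0.0073; B=V−Δ·S=1.8519
Node (0,0) S=157.0000: V=(p*·0.3367+(1−p*)·0.9259)/1.08=0.5102; Δ=(0.3367−0.9259)/(207.2400−103.6200)=-0.0057; B=V−Δ·S=1.4029
Each (Δ,B) replicates both successor values, so the strategy is self-financing and V0 is arbitrage-free.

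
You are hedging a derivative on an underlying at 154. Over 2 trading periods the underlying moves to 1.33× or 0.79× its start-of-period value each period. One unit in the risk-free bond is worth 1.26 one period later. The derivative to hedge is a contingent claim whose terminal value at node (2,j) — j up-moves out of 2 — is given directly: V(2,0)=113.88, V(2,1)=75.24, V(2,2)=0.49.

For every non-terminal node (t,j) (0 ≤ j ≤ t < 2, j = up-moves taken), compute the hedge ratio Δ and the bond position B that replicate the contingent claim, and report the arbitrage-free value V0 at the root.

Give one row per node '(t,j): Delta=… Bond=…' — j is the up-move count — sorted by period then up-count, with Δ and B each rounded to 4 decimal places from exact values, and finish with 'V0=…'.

Risk-neutral probability p* = (R−d)/(u−d) = (1.26−0.79)/(1.33−0.79) = 0.8704.
Payoff layer (t=2): V(2,0)=113.8800, V(2,1)=75.2400, V(2,2)=0.4900
(1,0): S=121.6600. Δ = (V_up−V_dn)/(S_up−S_dn) = (75.2400−113.8800)/(161.8078−96.1114) = -0.5882. V = [p*·75.2400 + (1−p*)·113.8800]/1.26 = 63.6896. B = V − Δ·S = 135.2451.
(1,1): S=204.8200. Δ = (V_up−V_dn)/(S_up−S_dn) = (0.4900−75.2400)/(272.4106−161.8078) = -0.6758. V = [p*·0.4900 + (1−p*)·75.2400]/1.26 = 8.0792. B = V − Δ·S = 146.5051.
(0,0): S=154.0000. Δ = (V_up−V_dn)/(S_up−S_dn) = (8.0792−63.6896)/(204.8200−121.6600) = -0.6687. V = [p*·8.0792 + (1−p*)·63.6896]/1.26 = 12.1333. B = V − Δ·S = 115.1155.
Self-financing check: at every node Δ·S+B equals the discounted successor values.

(0,0): Delta=-0.6687 Bond=115.1155
(1,0): Delta=-0.5882 Bond=135.2451
(1,1): Delta=-0.6758 Bond=146.5051
V0=12.1333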